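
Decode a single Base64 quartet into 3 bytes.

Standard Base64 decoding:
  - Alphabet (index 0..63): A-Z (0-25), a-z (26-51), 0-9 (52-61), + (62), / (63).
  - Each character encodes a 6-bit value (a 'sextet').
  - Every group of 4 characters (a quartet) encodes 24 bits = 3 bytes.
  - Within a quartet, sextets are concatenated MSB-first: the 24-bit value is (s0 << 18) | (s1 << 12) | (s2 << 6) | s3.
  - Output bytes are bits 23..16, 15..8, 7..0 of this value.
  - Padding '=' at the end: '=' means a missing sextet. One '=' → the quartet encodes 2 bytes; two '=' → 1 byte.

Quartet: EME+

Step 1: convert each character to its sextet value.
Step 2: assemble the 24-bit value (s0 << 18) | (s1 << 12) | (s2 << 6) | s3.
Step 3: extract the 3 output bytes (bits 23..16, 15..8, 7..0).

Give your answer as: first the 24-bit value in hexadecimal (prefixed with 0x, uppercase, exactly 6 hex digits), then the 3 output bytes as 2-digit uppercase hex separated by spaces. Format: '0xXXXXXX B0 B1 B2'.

Sextets: E=4, M=12, E=4, +=62
24-bit: (4<<18) | (12<<12) | (4<<6) | 62
      = 0x100000 | 0x00C000 | 0x000100 | 0x00003E
      = 0x10C13E
Bytes: (v>>16)&0xFF=10, (v>>8)&0xFF=C1, v&0xFF=3E

Answer: 0x10C13E 10 C1 3E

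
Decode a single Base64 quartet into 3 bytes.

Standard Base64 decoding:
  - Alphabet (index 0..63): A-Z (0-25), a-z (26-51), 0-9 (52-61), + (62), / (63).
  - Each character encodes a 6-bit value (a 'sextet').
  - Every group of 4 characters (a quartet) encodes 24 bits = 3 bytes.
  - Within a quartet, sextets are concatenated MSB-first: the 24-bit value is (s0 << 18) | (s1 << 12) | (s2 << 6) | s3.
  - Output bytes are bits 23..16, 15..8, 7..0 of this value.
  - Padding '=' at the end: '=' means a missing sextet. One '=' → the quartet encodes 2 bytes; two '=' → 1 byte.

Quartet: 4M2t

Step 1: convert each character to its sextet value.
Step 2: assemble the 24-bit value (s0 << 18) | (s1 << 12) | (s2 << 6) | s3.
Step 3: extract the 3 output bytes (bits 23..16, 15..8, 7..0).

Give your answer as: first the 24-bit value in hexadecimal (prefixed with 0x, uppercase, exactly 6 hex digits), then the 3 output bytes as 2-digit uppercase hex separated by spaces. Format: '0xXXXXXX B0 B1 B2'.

Sextets: 4=56, M=12, 2=54, t=45
24-bit: (56<<18) | (12<<12) | (54<<6) | 45
      = 0xE00000 | 0x00C000 | 0x000D80 | 0x00002D
      = 0xE0CDAD
Bytes: (v>>16)&0xFF=E0, (v>>8)&0xFF=CD, v&0xFF=AD

Answer: 0xE0CDAD E0 CD AD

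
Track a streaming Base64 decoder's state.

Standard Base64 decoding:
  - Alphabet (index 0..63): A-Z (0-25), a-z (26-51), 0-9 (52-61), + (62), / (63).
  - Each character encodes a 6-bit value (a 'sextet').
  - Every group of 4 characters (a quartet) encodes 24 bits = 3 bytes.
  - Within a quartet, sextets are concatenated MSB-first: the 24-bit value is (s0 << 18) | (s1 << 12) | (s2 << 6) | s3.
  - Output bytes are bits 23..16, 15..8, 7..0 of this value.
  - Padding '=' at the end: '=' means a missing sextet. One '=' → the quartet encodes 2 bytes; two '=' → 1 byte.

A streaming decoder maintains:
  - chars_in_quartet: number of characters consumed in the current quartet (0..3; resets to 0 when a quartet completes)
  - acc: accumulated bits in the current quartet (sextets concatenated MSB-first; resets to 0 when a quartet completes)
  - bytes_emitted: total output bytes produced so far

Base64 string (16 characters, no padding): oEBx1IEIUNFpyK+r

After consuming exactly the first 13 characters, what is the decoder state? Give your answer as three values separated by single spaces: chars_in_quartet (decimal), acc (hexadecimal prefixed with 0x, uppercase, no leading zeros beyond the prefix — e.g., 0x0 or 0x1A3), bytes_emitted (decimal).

After char 0 ('o'=40): chars_in_quartet=1 acc=0x28 bytes_emitted=0
After char 1 ('E'=4): chars_in_quartet=2 acc=0xA04 bytes_emitted=0
After char 2 ('B'=1): chars_in_quartet=3 acc=0x28101 bytes_emitted=0
After char 3 ('x'=49): chars_in_quartet=4 acc=0xA04071 -> emit A0 40 71, reset; bytes_emitted=3
After char 4 ('1'=53): chars_in_quartet=1 acc=0x35 bytes_emitted=3
After char 5 ('I'=8): chars_in_quartet=2 acc=0xD48 bytes_emitted=3
After char 6 ('E'=4): chars_in_quartet=3 acc=0x35204 bytes_emitted=3
After char 7 ('I'=8): chars_in_quartet=4 acc=0xD48108 -> emit D4 81 08, reset; bytes_emitted=6
After char 8 ('U'=20): chars_in_quartet=1 acc=0x14 bytes_emitted=6
After char 9 ('N'=13): chars_in_quartet=2 acc=0x50D bytes_emitted=6
After char 10 ('F'=5): chars_in_quartet=3 acc=0x14345 bytes_emitted=6
After char 11 ('p'=41): chars_in_quartet=4 acc=0x50D169 -> emit 50 D1 69, reset; bytes_emitted=9
After char 12 ('y'=50): chars_in_quartet=1 acc=0x32 bytes_emitted=9

Answer: 1 0x32 9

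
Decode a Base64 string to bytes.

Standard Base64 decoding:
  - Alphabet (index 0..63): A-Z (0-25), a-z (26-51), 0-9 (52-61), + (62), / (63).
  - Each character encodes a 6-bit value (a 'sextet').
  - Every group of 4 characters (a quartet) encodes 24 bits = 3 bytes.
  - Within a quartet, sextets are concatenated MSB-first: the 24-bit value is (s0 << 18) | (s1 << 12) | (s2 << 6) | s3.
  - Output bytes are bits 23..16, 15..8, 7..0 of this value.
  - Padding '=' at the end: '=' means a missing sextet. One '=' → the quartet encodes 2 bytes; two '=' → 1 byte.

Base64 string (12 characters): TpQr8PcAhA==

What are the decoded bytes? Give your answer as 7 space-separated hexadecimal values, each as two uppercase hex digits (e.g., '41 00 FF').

After char 0 ('T'=19): chars_in_quartet=1 acc=0x13 bytes_emitted=0
After char 1 ('p'=41): chars_in_quartet=2 acc=0x4E9 bytes_emitted=0
After char 2 ('Q'=16): chars_in_quartet=3 acc=0x13A50 bytes_emitted=0
After char 3 ('r'=43): chars_in_quartet=4 acc=0x4E942B -> emit 4E 94 2B, reset; bytes_emitted=3
After char 4 ('8'=60): chars_in_quartet=1 acc=0x3C bytes_emitted=3
After char 5 ('P'=15): chars_in_quartet=2 acc=0xF0F bytes_emitted=3
After char 6 ('c'=28): chars_in_quartet=3 acc=0x3C3DC bytes_emitted=3
After char 7 ('A'=0): chars_in_quartet=4 acc=0xF0F700 -> emit F0 F7 00, reset; bytes_emitted=6
After char 8 ('h'=33): chars_in_quartet=1 acc=0x21 bytes_emitted=6
After char 9 ('A'=0): chars_in_quartet=2 acc=0x840 bytes_emitted=6
Padding '==': partial quartet acc=0x840 -> emit 84; bytes_emitted=7

Answer: 4E 94 2B F0 F7 00 84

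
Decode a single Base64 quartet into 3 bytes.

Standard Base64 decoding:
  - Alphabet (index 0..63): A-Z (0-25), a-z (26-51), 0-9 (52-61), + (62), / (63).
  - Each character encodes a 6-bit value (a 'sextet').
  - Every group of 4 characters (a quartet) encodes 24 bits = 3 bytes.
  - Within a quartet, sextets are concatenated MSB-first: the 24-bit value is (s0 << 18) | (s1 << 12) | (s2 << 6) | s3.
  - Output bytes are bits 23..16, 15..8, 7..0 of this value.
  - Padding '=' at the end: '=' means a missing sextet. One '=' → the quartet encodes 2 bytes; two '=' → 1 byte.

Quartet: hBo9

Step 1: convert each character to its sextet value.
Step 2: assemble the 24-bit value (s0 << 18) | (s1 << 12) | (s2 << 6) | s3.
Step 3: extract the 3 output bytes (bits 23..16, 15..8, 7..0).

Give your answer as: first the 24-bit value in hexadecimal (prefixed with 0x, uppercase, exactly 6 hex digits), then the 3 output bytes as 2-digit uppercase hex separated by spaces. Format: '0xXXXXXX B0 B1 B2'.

Answer: 0x841A3D 84 1A 3D

Derivation:
Sextets: h=33, B=1, o=40, 9=61
24-bit: (33<<18) | (1<<12) | (40<<6) | 61
      = 0x840000 | 0x001000 | 0x000A00 | 0x00003D
      = 0x841A3D
Bytes: (v>>16)&0xFF=84, (v>>8)&0xFF=1A, v&0xFF=3D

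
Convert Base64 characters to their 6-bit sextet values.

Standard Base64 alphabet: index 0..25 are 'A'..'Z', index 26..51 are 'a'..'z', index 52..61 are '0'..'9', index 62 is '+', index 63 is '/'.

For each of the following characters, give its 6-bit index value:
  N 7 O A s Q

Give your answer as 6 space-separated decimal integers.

'N': A..Z range, ord('N') − ord('A') = 13
'7': 0..9 range, 52 + ord('7') − ord('0') = 59
'O': A..Z range, ord('O') − ord('A') = 14
'A': A..Z range, ord('A') − ord('A') = 0
's': a..z range, 26 + ord('s') − ord('a') = 44
'Q': A..Z range, ord('Q') − ord('A') = 16

Answer: 13 59 14 0 44 16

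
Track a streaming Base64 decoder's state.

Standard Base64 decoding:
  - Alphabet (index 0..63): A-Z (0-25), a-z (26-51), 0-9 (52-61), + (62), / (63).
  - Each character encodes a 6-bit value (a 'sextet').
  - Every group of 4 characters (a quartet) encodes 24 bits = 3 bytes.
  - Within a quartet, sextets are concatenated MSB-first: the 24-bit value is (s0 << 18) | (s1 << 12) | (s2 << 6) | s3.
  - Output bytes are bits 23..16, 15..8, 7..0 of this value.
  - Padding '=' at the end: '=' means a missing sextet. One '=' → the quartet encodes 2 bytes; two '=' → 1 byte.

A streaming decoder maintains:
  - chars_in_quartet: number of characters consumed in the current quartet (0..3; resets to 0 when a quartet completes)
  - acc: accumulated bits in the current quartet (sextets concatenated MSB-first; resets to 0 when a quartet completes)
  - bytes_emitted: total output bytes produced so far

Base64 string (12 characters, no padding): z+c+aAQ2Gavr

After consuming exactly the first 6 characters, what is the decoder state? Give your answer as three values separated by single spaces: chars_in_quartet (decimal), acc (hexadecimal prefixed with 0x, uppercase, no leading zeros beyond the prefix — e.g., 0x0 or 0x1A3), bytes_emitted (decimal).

After char 0 ('z'=51): chars_in_quartet=1 acc=0x33 bytes_emitted=0
After char 1 ('+'=62): chars_in_quartet=2 acc=0xCFE bytes_emitted=0
After char 2 ('c'=28): chars_in_quartet=3 acc=0x33F9C bytes_emitted=0
After char 3 ('+'=62): chars_in_quartet=4 acc=0xCFE73E -> emit CF E7 3E, reset; bytes_emitted=3
After char 4 ('a'=26): chars_in_quartet=1 acc=0x1A bytes_emitted=3
After char 5 ('A'=0): chars_in_quartet=2 acc=0x680 bytes_emitted=3

Answer: 2 0x680 3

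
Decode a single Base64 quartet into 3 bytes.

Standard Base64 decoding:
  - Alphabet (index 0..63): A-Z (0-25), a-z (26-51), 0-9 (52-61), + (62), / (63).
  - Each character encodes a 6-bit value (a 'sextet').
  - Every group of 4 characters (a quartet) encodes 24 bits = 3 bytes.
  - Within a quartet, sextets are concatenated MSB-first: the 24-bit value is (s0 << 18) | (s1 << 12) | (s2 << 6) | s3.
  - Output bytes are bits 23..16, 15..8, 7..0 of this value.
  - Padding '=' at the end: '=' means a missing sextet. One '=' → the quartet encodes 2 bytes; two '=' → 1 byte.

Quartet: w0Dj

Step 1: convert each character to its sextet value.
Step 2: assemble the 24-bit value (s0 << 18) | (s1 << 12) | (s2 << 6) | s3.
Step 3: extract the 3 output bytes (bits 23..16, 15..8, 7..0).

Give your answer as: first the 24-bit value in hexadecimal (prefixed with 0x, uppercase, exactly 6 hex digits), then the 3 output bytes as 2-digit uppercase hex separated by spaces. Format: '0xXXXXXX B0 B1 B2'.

Answer: 0xC340E3 C3 40 E3

Derivation:
Sextets: w=48, 0=52, D=3, j=35
24-bit: (48<<18) | (52<<12) | (3<<6) | 35
      = 0xC00000 | 0x034000 | 0x0000C0 | 0x000023
      = 0xC340E3
Bytes: (v>>16)&0xFF=C3, (v>>8)&0xFF=40, v&0xFF=E3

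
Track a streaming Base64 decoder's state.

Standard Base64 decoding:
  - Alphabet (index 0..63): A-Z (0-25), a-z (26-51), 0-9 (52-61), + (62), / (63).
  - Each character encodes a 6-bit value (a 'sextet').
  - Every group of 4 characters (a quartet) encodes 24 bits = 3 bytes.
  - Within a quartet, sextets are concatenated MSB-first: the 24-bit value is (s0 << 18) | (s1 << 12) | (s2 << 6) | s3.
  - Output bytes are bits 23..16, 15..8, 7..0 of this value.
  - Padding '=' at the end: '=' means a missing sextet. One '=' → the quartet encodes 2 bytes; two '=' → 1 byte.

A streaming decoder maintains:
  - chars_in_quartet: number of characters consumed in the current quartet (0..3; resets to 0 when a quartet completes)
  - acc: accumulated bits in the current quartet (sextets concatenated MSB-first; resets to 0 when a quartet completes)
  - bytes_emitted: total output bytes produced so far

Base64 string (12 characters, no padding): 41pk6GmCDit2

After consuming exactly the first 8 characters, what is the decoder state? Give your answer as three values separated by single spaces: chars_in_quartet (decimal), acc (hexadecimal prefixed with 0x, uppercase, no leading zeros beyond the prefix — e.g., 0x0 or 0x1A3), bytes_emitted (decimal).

Answer: 0 0x0 6

Derivation:
After char 0 ('4'=56): chars_in_quartet=1 acc=0x38 bytes_emitted=0
After char 1 ('1'=53): chars_in_quartet=2 acc=0xE35 bytes_emitted=0
After char 2 ('p'=41): chars_in_quartet=3 acc=0x38D69 bytes_emitted=0
After char 3 ('k'=36): chars_in_quartet=4 acc=0xE35A64 -> emit E3 5A 64, reset; bytes_emitted=3
After char 4 ('6'=58): chars_in_quartet=1 acc=0x3A bytes_emitted=3
After char 5 ('G'=6): chars_in_quartet=2 acc=0xE86 bytes_emitted=3
After char 6 ('m'=38): chars_in_quartet=3 acc=0x3A1A6 bytes_emitted=3
After char 7 ('C'=2): chars_in_quartet=4 acc=0xE86982 -> emit E8 69 82, reset; bytes_emitted=6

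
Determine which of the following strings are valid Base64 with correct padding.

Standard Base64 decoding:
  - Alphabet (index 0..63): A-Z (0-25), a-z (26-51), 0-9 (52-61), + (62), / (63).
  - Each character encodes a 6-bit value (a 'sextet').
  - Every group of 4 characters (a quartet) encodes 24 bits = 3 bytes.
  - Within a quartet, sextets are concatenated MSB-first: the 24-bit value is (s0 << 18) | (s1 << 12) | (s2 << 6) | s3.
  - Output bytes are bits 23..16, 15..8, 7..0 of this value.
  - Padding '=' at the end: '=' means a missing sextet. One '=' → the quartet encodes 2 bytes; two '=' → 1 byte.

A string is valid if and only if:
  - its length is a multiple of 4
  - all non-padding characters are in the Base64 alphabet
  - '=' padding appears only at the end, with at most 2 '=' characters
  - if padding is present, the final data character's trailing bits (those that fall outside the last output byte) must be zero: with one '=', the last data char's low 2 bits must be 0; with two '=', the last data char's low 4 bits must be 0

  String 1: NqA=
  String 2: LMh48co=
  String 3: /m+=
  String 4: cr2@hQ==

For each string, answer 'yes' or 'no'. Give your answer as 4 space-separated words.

Answer: yes yes no no

Derivation:
String 1: 'NqA=' → valid
String 2: 'LMh48co=' → valid
String 3: '/m+=' → invalid (bad trailing bits)
String 4: 'cr2@hQ==' → invalid (bad char(s): ['@'])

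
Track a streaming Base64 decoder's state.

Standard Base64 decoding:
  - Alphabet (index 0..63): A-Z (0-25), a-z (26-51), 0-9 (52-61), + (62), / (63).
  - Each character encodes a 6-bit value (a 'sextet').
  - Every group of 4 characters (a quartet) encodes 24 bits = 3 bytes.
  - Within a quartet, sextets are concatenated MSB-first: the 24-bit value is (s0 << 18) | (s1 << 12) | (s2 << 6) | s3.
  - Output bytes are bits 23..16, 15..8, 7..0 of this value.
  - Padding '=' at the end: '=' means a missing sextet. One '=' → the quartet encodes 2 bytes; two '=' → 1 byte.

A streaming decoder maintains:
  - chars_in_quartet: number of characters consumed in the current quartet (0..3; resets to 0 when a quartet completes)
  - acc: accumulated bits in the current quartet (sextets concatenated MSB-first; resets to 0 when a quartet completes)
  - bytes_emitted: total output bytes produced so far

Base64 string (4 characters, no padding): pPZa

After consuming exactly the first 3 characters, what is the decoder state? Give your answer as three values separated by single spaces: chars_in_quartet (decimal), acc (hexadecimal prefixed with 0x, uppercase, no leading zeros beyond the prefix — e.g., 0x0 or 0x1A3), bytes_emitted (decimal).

After char 0 ('p'=41): chars_in_quartet=1 acc=0x29 bytes_emitted=0
After char 1 ('P'=15): chars_in_quartet=2 acc=0xA4F bytes_emitted=0
After char 2 ('Z'=25): chars_in_quartet=3 acc=0x293D9 bytes_emitted=0

Answer: 3 0x293D9 0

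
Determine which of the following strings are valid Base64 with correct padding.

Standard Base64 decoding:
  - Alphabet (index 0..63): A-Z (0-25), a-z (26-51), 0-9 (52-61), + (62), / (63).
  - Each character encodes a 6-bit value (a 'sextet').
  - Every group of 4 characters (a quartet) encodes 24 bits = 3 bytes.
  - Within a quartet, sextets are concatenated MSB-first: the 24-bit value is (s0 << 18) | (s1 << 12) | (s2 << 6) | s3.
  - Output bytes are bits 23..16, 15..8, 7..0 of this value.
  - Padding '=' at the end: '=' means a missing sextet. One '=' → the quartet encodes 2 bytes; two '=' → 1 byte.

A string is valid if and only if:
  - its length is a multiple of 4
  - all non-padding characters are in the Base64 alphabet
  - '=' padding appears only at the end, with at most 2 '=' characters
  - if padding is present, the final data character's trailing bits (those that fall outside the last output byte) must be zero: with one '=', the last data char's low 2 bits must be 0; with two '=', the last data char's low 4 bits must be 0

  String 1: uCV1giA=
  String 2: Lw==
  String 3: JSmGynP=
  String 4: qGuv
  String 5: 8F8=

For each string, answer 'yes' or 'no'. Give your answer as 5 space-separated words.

Answer: yes yes no yes yes

Derivation:
String 1: 'uCV1giA=' → valid
String 2: 'Lw==' → valid
String 3: 'JSmGynP=' → invalid (bad trailing bits)
String 4: 'qGuv' → valid
String 5: '8F8=' → valid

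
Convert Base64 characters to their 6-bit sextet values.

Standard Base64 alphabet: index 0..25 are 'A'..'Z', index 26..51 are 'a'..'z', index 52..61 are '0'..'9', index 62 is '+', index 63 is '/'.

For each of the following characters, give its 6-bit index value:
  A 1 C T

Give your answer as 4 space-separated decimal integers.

Answer: 0 53 2 19

Derivation:
'A': A..Z range, ord('A') − ord('A') = 0
'1': 0..9 range, 52 + ord('1') − ord('0') = 53
'C': A..Z range, ord('C') − ord('A') = 2
'T': A..Z range, ord('T') − ord('A') = 19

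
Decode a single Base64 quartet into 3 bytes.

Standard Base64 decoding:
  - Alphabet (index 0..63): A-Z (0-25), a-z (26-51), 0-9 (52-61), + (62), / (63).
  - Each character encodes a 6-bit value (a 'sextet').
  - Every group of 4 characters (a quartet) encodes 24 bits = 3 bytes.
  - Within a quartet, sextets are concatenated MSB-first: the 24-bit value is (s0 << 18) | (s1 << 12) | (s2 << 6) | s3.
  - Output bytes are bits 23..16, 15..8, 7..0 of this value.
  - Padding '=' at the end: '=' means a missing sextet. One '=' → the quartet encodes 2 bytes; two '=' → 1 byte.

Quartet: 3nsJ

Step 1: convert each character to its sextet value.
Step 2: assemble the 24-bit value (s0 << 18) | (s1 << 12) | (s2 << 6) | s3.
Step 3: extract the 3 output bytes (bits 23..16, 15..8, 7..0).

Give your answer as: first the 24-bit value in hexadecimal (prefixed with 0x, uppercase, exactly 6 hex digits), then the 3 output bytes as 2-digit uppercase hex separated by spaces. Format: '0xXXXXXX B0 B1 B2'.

Answer: 0xDE7B09 DE 7B 09

Derivation:
Sextets: 3=55, n=39, s=44, J=9
24-bit: (55<<18) | (39<<12) | (44<<6) | 9
      = 0xDC0000 | 0x027000 | 0x000B00 | 0x000009
      = 0xDE7B09
Bytes: (v>>16)&0xFF=DE, (v>>8)&0xFF=7B, v&0xFF=09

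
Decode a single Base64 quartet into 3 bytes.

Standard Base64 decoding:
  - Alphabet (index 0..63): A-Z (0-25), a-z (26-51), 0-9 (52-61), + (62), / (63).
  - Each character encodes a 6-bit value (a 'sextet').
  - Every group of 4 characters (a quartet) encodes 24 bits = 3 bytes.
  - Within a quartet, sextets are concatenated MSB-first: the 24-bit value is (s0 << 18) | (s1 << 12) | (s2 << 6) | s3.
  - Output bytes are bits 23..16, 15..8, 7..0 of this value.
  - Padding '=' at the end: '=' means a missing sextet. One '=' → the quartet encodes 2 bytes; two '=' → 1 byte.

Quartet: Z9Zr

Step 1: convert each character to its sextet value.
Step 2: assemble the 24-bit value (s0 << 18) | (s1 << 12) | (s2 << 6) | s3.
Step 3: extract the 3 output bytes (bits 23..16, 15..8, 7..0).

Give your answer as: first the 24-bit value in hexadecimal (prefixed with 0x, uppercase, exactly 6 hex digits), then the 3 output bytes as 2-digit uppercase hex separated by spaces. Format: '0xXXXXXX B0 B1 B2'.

Answer: 0x67D66B 67 D6 6B

Derivation:
Sextets: Z=25, 9=61, Z=25, r=43
24-bit: (25<<18) | (61<<12) | (25<<6) | 43
      = 0x640000 | 0x03D000 | 0x000640 | 0x00002B
      = 0x67D66B
Bytes: (v>>16)&0xFF=67, (v>>8)&0xFF=D6, v&0xFF=6B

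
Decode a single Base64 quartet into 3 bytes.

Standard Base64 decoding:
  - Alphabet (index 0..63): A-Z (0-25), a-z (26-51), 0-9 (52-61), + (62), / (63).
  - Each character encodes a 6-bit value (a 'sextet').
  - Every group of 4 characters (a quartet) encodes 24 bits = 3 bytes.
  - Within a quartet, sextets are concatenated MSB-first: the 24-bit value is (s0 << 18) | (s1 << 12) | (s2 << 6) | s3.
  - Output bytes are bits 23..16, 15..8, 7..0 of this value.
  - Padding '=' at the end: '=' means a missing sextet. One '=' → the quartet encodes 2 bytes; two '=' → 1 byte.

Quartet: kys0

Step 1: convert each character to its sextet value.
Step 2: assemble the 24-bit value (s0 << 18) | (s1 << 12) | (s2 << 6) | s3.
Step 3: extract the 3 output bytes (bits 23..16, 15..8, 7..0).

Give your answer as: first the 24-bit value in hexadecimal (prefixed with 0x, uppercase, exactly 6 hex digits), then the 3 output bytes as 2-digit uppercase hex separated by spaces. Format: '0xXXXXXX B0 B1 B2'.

Sextets: k=36, y=50, s=44, 0=52
24-bit: (36<<18) | (50<<12) | (44<<6) | 52
      = 0x900000 | 0x032000 | 0x000B00 | 0x000034
      = 0x932B34
Bytes: (v>>16)&0xFF=93, (v>>8)&0xFF=2B, v&0xFF=34

Answer: 0x932B34 93 2B 34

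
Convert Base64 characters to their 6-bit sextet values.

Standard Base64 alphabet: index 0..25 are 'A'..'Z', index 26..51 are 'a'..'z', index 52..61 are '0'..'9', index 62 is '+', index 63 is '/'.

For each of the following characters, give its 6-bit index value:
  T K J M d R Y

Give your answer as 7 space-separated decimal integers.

Answer: 19 10 9 12 29 17 24

Derivation:
'T': A..Z range, ord('T') − ord('A') = 19
'K': A..Z range, ord('K') − ord('A') = 10
'J': A..Z range, ord('J') − ord('A') = 9
'M': A..Z range, ord('M') − ord('A') = 12
'd': a..z range, 26 + ord('d') − ord('a') = 29
'R': A..Z range, ord('R') − ord('A') = 17
'Y': A..Z range, ord('Y') − ord('A') = 24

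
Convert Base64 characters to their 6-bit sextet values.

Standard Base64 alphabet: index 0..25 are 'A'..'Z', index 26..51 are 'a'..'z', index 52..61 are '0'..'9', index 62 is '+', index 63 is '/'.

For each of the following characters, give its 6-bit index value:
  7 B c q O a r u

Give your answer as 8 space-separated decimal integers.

Answer: 59 1 28 42 14 26 43 46

Derivation:
'7': 0..9 range, 52 + ord('7') − ord('0') = 59
'B': A..Z range, ord('B') − ord('A') = 1
'c': a..z range, 26 + ord('c') − ord('a') = 28
'q': a..z range, 26 + ord('q') − ord('a') = 42
'O': A..Z range, ord('O') − ord('A') = 14
'a': a..z range, 26 + ord('a') − ord('a') = 26
'r': a..z range, 26 + ord('r') − ord('a') = 43
'u': a..z range, 26 + ord('u') − ord('a') = 46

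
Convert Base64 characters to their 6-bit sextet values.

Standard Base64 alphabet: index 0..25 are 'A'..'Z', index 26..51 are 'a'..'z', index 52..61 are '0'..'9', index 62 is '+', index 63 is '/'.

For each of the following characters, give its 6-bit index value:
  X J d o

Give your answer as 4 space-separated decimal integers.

'X': A..Z range, ord('X') − ord('A') = 23
'J': A..Z range, ord('J') − ord('A') = 9
'd': a..z range, 26 + ord('d') − ord('a') = 29
'o': a..z range, 26 + ord('o') − ord('a') = 40

Answer: 23 9 29 40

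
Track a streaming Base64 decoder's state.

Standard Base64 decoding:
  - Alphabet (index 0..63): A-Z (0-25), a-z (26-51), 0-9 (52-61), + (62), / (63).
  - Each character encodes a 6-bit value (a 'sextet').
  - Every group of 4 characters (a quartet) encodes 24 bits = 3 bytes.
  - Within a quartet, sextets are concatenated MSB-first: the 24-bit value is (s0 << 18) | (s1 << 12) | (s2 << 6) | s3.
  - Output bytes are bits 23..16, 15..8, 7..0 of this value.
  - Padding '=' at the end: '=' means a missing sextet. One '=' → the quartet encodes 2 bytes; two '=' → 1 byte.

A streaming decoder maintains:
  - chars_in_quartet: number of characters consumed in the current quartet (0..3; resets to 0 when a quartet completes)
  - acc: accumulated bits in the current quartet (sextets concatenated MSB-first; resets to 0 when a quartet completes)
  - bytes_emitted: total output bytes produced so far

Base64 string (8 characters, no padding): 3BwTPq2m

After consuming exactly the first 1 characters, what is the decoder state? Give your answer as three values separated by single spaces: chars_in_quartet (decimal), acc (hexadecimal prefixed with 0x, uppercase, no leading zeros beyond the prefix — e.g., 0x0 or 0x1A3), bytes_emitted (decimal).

Answer: 1 0x37 0

Derivation:
After char 0 ('3'=55): chars_in_quartet=1 acc=0x37 bytes_emitted=0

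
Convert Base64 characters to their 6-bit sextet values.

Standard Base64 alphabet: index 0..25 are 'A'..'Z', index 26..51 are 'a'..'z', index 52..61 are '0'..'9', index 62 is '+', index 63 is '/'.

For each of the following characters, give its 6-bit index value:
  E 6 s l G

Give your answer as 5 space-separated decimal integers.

Answer: 4 58 44 37 6

Derivation:
'E': A..Z range, ord('E') − ord('A') = 4
'6': 0..9 range, 52 + ord('6') − ord('0') = 58
's': a..z range, 26 + ord('s') − ord('a') = 44
'l': a..z range, 26 + ord('l') − ord('a') = 37
'G': A..Z range, ord('G') − ord('A') = 6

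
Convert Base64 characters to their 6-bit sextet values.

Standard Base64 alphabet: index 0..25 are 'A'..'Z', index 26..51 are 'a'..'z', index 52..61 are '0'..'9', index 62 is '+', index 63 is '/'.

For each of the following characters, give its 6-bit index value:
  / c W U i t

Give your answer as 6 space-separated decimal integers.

'/': index 63
'c': a..z range, 26 + ord('c') − ord('a') = 28
'W': A..Z range, ord('W') − ord('A') = 22
'U': A..Z range, ord('U') − ord('A') = 20
'i': a..z range, 26 + ord('i') − ord('a') = 34
't': a..z range, 26 + ord('t') − ord('a') = 45

Answer: 63 28 22 20 34 45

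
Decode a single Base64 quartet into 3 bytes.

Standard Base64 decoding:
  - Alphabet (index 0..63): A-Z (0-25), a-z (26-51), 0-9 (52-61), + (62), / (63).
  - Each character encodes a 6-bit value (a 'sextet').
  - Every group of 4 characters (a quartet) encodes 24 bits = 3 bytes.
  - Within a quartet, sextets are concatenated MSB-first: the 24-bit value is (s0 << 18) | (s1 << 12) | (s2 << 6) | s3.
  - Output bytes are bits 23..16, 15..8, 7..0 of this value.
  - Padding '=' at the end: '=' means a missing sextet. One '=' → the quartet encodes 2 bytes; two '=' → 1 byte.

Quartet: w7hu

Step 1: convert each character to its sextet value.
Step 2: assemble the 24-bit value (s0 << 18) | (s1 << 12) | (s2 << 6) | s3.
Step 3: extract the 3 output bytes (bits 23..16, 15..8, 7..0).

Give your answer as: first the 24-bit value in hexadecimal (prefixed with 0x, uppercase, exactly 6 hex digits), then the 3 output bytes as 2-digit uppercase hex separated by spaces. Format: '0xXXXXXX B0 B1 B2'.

Answer: 0xC3B86E C3 B8 6E

Derivation:
Sextets: w=48, 7=59, h=33, u=46
24-bit: (48<<18) | (59<<12) | (33<<6) | 46
      = 0xC00000 | 0x03B000 | 0x000840 | 0x00002E
      = 0xC3B86E
Bytes: (v>>16)&0xFF=C3, (v>>8)&0xFF=B8, v&0xFF=6E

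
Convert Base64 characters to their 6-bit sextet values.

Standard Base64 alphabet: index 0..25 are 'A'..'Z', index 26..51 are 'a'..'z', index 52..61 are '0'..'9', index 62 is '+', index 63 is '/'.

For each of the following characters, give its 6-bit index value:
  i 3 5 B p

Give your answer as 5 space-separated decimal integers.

'i': a..z range, 26 + ord('i') − ord('a') = 34
'3': 0..9 range, 52 + ord('3') − ord('0') = 55
'5': 0..9 range, 52 + ord('5') − ord('0') = 57
'B': A..Z range, ord('B') − ord('A') = 1
'p': a..z range, 26 + ord('p') − ord('a') = 41

Answer: 34 55 57 1 41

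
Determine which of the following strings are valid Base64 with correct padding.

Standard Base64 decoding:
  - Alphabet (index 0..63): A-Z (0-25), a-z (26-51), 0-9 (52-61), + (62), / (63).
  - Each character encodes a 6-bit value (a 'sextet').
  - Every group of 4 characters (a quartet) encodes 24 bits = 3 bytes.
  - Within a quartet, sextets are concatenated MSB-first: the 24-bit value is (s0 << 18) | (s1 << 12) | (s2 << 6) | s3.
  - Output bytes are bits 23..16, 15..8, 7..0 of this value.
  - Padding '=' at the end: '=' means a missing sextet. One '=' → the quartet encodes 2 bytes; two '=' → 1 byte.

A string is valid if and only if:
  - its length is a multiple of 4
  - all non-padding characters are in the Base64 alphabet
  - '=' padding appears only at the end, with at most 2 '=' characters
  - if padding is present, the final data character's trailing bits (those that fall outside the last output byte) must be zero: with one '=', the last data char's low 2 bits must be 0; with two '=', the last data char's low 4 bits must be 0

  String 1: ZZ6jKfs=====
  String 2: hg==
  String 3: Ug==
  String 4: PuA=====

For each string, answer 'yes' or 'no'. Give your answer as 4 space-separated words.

Answer: no yes yes no

Derivation:
String 1: 'ZZ6jKfs=====' → invalid (5 pad chars (max 2))
String 2: 'hg==' → valid
String 3: 'Ug==' → valid
String 4: 'PuA=====' → invalid (5 pad chars (max 2))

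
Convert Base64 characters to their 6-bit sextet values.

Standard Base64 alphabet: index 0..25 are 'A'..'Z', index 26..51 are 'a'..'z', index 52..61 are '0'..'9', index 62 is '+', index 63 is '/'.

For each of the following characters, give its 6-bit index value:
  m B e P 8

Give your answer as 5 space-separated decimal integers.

Answer: 38 1 30 15 60

Derivation:
'm': a..z range, 26 + ord('m') − ord('a') = 38
'B': A..Z range, ord('B') − ord('A') = 1
'e': a..z range, 26 + ord('e') − ord('a') = 30
'P': A..Z range, ord('P') − ord('A') = 15
'8': 0..9 range, 52 + ord('8') − ord('0') = 60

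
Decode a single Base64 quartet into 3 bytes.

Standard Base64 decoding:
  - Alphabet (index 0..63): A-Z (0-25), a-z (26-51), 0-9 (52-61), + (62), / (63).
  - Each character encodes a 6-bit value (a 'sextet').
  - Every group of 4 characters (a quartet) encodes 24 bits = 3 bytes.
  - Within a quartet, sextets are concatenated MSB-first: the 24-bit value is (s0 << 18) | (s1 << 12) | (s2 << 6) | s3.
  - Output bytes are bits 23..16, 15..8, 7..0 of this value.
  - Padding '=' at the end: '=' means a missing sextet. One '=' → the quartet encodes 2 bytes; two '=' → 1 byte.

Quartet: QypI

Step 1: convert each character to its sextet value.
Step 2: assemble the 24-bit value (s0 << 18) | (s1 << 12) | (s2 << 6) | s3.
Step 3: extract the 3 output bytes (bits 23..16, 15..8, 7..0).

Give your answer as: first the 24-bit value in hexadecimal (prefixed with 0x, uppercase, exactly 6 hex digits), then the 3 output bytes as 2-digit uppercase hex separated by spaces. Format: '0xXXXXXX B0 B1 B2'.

Sextets: Q=16, y=50, p=41, I=8
24-bit: (16<<18) | (50<<12) | (41<<6) | 8
      = 0x400000 | 0x032000 | 0x000A40 | 0x000008
      = 0x432A48
Bytes: (v>>16)&0xFF=43, (v>>8)&0xFF=2A, v&0xFF=48

Answer: 0x432A48 43 2A 48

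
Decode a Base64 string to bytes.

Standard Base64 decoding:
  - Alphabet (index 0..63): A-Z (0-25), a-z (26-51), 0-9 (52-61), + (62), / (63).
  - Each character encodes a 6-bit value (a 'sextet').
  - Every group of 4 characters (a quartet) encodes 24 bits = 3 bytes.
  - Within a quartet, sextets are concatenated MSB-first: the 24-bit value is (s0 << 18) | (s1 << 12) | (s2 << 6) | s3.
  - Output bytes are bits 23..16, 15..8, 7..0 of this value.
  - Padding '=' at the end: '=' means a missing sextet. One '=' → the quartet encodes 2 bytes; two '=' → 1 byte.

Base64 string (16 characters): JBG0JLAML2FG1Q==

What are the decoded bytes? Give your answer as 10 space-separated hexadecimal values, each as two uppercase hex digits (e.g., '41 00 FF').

After char 0 ('J'=9): chars_in_quartet=1 acc=0x9 bytes_emitted=0
After char 1 ('B'=1): chars_in_quartet=2 acc=0x241 bytes_emitted=0
After char 2 ('G'=6): chars_in_quartet=3 acc=0x9046 bytes_emitted=0
After char 3 ('0'=52): chars_in_quartet=4 acc=0x2411B4 -> emit 24 11 B4, reset; bytes_emitted=3
After char 4 ('J'=9): chars_in_quartet=1 acc=0x9 bytes_emitted=3
After char 5 ('L'=11): chars_in_quartet=2 acc=0x24B bytes_emitted=3
After char 6 ('A'=0): chars_in_quartet=3 acc=0x92C0 bytes_emitted=3
After char 7 ('M'=12): chars_in_quartet=4 acc=0x24B00C -> emit 24 B0 0C, reset; bytes_emitted=6
After char 8 ('L'=11): chars_in_quartet=1 acc=0xB bytes_emitted=6
After char 9 ('2'=54): chars_in_quartet=2 acc=0x2F6 bytes_emitted=6
After char 10 ('F'=5): chars_in_quartet=3 acc=0xBD85 bytes_emitted=6
After char 11 ('G'=6): chars_in_quartet=4 acc=0x2F6146 -> emit 2F 61 46, reset; bytes_emitted=9
After char 12 ('1'=53): chars_in_quartet=1 acc=0x35 bytes_emitted=9
After char 13 ('Q'=16): chars_in_quartet=2 acc=0xD50 bytes_emitted=9
Padding '==': partial quartet acc=0xD50 -> emit D5; bytes_emitted=10

Answer: 24 11 B4 24 B0 0C 2F 61 46 D5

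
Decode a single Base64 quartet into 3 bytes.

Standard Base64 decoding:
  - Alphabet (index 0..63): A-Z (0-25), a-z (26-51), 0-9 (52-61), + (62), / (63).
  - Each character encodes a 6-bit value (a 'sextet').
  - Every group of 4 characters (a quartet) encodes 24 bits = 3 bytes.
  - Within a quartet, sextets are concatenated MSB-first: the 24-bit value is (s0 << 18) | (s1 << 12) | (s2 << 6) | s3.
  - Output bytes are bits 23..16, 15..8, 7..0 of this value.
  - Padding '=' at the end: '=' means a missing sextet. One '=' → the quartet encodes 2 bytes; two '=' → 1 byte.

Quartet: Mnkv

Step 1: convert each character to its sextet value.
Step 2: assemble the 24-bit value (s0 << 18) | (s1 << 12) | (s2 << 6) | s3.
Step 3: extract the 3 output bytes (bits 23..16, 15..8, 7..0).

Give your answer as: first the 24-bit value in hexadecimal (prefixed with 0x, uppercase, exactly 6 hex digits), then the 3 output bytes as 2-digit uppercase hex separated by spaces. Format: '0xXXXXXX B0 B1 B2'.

Sextets: M=12, n=39, k=36, v=47
24-bit: (12<<18) | (39<<12) | (36<<6) | 47
      = 0x300000 | 0x027000 | 0x000900 | 0x00002F
      = 0x32792F
Bytes: (v>>16)&0xFF=32, (v>>8)&0xFF=79, v&0xFF=2F

Answer: 0x32792F 32 79 2F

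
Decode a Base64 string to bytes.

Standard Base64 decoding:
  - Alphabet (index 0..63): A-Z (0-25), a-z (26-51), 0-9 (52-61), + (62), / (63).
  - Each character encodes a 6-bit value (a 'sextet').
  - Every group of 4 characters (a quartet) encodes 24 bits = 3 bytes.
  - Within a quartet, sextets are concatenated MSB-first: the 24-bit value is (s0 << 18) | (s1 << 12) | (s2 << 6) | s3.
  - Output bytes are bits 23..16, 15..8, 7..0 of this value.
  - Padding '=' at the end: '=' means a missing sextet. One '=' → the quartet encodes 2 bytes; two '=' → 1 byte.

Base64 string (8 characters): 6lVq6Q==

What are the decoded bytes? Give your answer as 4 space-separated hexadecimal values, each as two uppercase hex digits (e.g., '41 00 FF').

After char 0 ('6'=58): chars_in_quartet=1 acc=0x3A bytes_emitted=0
After char 1 ('l'=37): chars_in_quartet=2 acc=0xEA5 bytes_emitted=0
After char 2 ('V'=21): chars_in_quartet=3 acc=0x3A955 bytes_emitted=0
After char 3 ('q'=42): chars_in_quartet=4 acc=0xEA556A -> emit EA 55 6A, reset; bytes_emitted=3
After char 4 ('6'=58): chars_in_quartet=1 acc=0x3A bytes_emitted=3
After char 5 ('Q'=16): chars_in_quartet=2 acc=0xE90 bytes_emitted=3
Padding '==': partial quartet acc=0xE90 -> emit E9; bytes_emitted=4

Answer: EA 55 6A E9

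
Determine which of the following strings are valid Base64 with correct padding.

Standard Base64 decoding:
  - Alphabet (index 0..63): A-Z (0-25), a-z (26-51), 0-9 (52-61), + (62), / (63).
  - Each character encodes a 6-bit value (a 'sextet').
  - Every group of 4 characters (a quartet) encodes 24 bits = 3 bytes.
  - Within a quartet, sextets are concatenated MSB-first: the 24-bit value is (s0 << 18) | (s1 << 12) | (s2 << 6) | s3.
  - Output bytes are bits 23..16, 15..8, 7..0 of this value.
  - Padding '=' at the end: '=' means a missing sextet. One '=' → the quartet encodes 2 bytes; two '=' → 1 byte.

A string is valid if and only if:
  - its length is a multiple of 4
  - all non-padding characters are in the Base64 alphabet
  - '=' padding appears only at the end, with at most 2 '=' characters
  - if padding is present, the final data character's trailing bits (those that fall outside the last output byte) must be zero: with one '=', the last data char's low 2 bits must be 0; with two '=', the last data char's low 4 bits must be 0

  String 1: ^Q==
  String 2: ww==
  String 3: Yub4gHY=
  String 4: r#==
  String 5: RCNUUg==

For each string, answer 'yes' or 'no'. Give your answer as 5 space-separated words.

String 1: '^Q==' → invalid (bad char(s): ['^'])
String 2: 'ww==' → valid
String 3: 'Yub4gHY=' → valid
String 4: 'r#==' → invalid (bad char(s): ['#'])
String 5: 'RCNUUg==' → valid

Answer: no yes yes no yes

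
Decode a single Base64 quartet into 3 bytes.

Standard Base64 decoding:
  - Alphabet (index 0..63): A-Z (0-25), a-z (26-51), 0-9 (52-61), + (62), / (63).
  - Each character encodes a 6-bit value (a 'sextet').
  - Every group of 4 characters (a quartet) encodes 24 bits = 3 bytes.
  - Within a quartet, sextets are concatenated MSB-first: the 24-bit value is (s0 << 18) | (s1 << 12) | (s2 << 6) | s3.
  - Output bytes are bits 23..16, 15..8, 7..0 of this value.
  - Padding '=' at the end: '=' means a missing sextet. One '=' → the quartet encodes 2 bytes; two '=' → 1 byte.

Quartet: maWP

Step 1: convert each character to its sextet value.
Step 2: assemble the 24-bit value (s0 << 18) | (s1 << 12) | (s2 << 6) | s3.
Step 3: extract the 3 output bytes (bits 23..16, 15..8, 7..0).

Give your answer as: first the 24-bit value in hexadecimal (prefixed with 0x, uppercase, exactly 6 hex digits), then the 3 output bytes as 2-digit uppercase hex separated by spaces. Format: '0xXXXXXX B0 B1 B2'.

Answer: 0x99A58F 99 A5 8F

Derivation:
Sextets: m=38, a=26, W=22, P=15
24-bit: (38<<18) | (26<<12) | (22<<6) | 15
      = 0x980000 | 0x01A000 | 0x000580 | 0x00000F
      = 0x99A58F
Bytes: (v>>16)&0xFF=99, (v>>8)&0xFF=A5, v&0xFF=8F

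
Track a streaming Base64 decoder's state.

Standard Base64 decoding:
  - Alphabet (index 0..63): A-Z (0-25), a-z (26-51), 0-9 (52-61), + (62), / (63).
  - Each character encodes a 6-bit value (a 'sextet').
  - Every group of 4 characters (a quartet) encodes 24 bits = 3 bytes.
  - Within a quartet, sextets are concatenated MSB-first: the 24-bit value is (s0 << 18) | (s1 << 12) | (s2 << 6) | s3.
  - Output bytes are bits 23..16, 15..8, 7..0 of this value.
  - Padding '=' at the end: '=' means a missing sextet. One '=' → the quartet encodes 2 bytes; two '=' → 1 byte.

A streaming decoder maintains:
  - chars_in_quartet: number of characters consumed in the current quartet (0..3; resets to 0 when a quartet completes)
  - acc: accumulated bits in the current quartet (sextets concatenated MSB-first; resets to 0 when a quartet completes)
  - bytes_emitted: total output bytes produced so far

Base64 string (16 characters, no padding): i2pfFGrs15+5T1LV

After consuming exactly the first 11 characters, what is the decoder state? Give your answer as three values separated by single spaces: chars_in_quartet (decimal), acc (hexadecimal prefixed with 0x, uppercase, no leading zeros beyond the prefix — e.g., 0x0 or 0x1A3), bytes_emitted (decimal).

After char 0 ('i'=34): chars_in_quartet=1 acc=0x22 bytes_emitted=0
After char 1 ('2'=54): chars_in_quartet=2 acc=0x8B6 bytes_emitted=0
After char 2 ('p'=41): chars_in_quartet=3 acc=0x22DA9 bytes_emitted=0
After char 3 ('f'=31): chars_in_quartet=4 acc=0x8B6A5F -> emit 8B 6A 5F, reset; bytes_emitted=3
After char 4 ('F'=5): chars_in_quartet=1 acc=0x5 bytes_emitted=3
After char 5 ('G'=6): chars_in_quartet=2 acc=0x146 bytes_emitted=3
After char 6 ('r'=43): chars_in_quartet=3 acc=0x51AB bytes_emitted=3
After char 7 ('s'=44): chars_in_quartet=4 acc=0x146AEC -> emit 14 6A EC, reset; bytes_emitted=6
After char 8 ('1'=53): chars_in_quartet=1 acc=0x35 bytes_emitted=6
After char 9 ('5'=57): chars_in_quartet=2 acc=0xD79 bytes_emitted=6
After char 10 ('+'=62): chars_in_quartet=3 acc=0x35E7E bytes_emitted=6

Answer: 3 0x35E7E 6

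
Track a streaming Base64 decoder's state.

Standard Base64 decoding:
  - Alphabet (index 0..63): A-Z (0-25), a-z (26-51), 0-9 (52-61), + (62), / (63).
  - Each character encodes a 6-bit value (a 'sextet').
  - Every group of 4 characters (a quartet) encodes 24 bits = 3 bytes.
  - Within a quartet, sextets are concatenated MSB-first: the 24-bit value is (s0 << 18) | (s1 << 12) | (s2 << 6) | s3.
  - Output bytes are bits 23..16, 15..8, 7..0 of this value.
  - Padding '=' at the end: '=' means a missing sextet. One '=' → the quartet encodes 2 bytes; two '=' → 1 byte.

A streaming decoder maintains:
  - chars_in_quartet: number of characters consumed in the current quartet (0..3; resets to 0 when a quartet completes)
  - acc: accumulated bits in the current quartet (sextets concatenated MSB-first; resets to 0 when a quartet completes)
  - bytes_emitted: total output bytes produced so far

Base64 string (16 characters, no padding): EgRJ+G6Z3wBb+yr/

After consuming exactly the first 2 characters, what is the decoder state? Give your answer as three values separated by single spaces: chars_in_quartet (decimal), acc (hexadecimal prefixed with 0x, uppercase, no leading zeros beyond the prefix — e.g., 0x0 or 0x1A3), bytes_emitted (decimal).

After char 0 ('E'=4): chars_in_quartet=1 acc=0x4 bytes_emitted=0
After char 1 ('g'=32): chars_in_quartet=2 acc=0x120 bytes_emitted=0

Answer: 2 0x120 0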